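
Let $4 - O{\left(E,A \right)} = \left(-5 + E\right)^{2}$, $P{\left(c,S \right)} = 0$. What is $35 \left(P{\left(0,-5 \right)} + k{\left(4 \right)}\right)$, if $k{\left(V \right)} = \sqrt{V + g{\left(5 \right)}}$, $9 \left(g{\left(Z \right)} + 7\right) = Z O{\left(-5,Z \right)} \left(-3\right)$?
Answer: $35 \sqrt{157} \approx 438.55$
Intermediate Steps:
$O{\left(E,A \right)} = 4 - \left(-5 + E\right)^{2}$
$g{\left(Z \right)} = -7 + 32 Z$ ($g{\left(Z \right)} = -7 + \frac{Z \left(4 - \left(-5 - 5\right)^{2}\right) \left(-3\right)}{9} = -7 + \frac{Z \left(4 - \left(-10\right)^{2}\right) \left(-3\right)}{9} = -7 + \frac{Z \left(4 - 100\right) \left(-3\right)}{9} = -7 + \frac{Z \left(-96\right) \left(-3\right)}{9} = -7 + \frac{- 96 Z \left(-3\right)}{9} = -7 + \frac{288 Z}{9} = -7 + 32 Z$)
$k{\left(V \right)} = \sqrt{153 + V}$ ($k{\left(V \right)} = \sqrt{V + \left(-7 + 32 \cdot 5\right)} = \sqrt{V + \left(-7 + 160\right)} = \sqrt{V + 153} = \sqrt{153 + V}$)
$35 \left(P{\left(0,-5 \right)} + k{\left(4 \right)}\right) = 35 \left(0 + \sqrt{153 + 4}\right) = 35 \left(0 + \sqrt{157}\right) = 35 \sqrt{157}$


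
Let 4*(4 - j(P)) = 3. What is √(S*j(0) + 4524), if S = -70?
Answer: √17186/2 ≈ 65.548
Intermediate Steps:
j(P) = 13/4 (j(P) = 4 - ¼*3 = 4 - ¾ = 13/4)
√(S*j(0) + 4524) = √(-70*13/4 + 4524) = √(-455/2 + 4524) = √(8593/2) = √17186/2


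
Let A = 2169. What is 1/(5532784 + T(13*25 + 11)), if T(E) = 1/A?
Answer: 2169/12000608497 ≈ 1.8074e-7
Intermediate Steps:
T(E) = 1/2169
1/(5532784 + T(13*25 + 11)) = 1/(5532784 + 1/2169) = 1/(12000608497/2169) = 2169/12000608497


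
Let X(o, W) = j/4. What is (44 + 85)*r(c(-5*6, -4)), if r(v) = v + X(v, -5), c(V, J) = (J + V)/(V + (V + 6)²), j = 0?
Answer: -731/91 ≈ -8.0330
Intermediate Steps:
c(V, J) = (J + V)/(V + (6 + V)²)
X(o, W) = 0 (X(o, W) = 0/4 = 0*(¼) = 0)
r(v) = v (r(v) = v + 0 = v)
(44 + 85)*r(c(-5*6, -4)) = (44 + 85)*((-4 - 5*6)/(-5*6 + (6 - 5*6)²)) = 129*((-4 - 30)/(-30 + (6 - 30)²)) = 129*(-34/(-30 + (-24)²)) = 129*(-34/(-30 + 576)) = 129*(-34/546) = 129*((1/546)*(-34)) = 129*(-17/273) = -731/91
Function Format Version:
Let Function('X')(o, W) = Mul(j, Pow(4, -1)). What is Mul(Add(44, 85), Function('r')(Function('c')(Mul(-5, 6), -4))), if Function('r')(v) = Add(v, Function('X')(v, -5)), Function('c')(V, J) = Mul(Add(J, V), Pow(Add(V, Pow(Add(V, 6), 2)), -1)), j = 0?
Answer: Rational(-731, 91) ≈ -8.0330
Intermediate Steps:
Function('c')(V, J) = Mul(Pow(Add(V, Pow(Add(6, V), 2)), -1), Add(J, V)) (Function('c')(V, J) = Mul(Add(J, V), Pow(Add(V, Pow(Add(6, V), 2)), -1)) = Mul(Pow(Add(V, Pow(Add(6, V), 2)), -1), Add(J, V)))
Function('X')(o, W) = 0 (Function('X')(o, W) = Mul(0, Pow(4, -1)) = Mul(0, Rational(1, 4)) = 0)
Function('r')(v) = v (Function('r')(v) = Add(v, 0) = v)
Mul(Add(44, 85), Function('r')(Function('c')(Mul(-5, 6), -4))) = Mul(Add(44, 85), Mul(Pow(Add(Mul(-5, 6), Pow(Add(6, Mul(-5, 6)), 2)), -1), Add(-4, Mul(-5, 6)))) = Mul(129, Mul(Pow(Add(-30, Pow(Add(6, -30), 2)), -1), Add(-4, -30))) = Mul(129, Mul(Pow(Add(-30, Pow(-24, 2)), -1), -34)) = Mul(129, Mul(Pow(Add(-30, 576), -1), -34)) = Mul(129, Mul(Pow(546, -1), -34)) = Mul(129, Mul(Rational(1, 546), -34)) = Mul(129, Rational(-17, 273)) = Rational(-731, 91)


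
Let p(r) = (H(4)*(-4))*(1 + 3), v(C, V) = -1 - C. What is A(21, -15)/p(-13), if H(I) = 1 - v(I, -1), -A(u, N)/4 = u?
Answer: 7/8 ≈ 0.87500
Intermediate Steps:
A(u, N) = -4*u
H(I) = 2 + I (H(I) = 1 - (-1 - I) = 1 + (1 + I) = 2 + I)
p(r) = -96 (p(r) = ((2 + 4)*(-4))*(1 + 3) = (6*(-4))*4 = -24*4 = -96)
A(21, -15)/p(-13) = -4*21/(-96) = -84*(-1/96) = 7/8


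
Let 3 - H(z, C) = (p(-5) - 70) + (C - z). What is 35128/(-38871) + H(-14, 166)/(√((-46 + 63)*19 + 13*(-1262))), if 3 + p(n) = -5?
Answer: -35128/38871 + 33*I*√1787/1787 ≈ -0.90371 + 0.78064*I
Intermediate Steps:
p(n) = -8 (p(n) = -3 - 5 = -8)
H(z, C) = 81 + z - C (H(z, C) = 3 - ((-8 - 70) + (C - z)) = 3 - (-78 + (C - z)) = 3 - (-78 + C - z) = 3 + (78 + z - C) = 81 + z - C)
35128/(-38871) + H(-14, 166)/(√((-46 + 63)*19 + 13*(-1262))) = 35128/(-38871) + (81 - 14 - 1*166)/(√((-46 + 63)*19 + 13*(-1262))) = 35128*(-1/38871) + (81 - 14 - 166)/(√(17*19 - 16406)) = -35128/38871 - 99/√(323 - 16406) = -35128/38871 - 99*(-I*√1787/5361) = -35128/38871 - (-33)*I*√1787/1787 = -35128/38871 + 33*I*√1787/1787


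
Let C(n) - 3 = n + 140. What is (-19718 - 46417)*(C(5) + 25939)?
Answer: -1725263745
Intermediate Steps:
C(n) = 143 + n (C(n) = 3 + (n + 140) = 3 + (140 + n) = 143 + n)
(-19718 - 46417)*(C(5) + 25939) = (-19718 - 46417)*((143 + 5) + 25939) = -66135*(148 + 25939) = -66135*26087 = -1725263745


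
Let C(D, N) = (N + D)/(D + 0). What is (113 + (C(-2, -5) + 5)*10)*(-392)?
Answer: -77616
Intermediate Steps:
C(D, N) = (D + N)/D
(113 + (C(-2, -5) + 5)*10)*(-392) = (113 + ((-2 - 5)/(-2) + 5)*10)*(-392) = (113 + (-1/2*(-7) + 5)*10)*(-392) = (113 + (7/2 + 5)*10)*(-392) = (113 + (17/2)*10)*(-392) = (113 + 85)*(-392) = 198*(-392) = -77616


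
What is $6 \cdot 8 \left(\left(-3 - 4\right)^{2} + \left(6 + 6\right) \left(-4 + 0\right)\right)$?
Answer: $48$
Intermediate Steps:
$6 \cdot 8 \left(\left(-3 - 4\right)^{2} + \left(6 + 6\right) \left(-4 + 0\right)\right) = 48 \left(\left(-7\right)^{2} + 12 \left(-4\right)\right) = 48 \left(49 - 48\right) = 48 \cdot 1 = 48$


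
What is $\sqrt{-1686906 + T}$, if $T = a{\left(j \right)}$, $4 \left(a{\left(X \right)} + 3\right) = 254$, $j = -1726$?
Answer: $\frac{i \sqrt{6747382}}{2} \approx 1298.8 i$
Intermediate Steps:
$a{\left(X \right)} = \frac{121}{2}$ ($a{\left(X \right)} = -3 + \frac{1}{4} \cdot 254 = -3 + \frac{127}{2} = \frac{121}{2}$)
$T = \frac{121}{2} \approx 60.5$
$\sqrt{-1686906 + T} = \sqrt{-1686906 + \frac{121}{2}} = \sqrt{- \frac{3373691}{2}} = \frac{i \sqrt{6747382}}{2}$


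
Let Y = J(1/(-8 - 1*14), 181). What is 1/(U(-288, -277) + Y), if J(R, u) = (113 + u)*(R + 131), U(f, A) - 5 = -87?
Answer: 11/422605 ≈ 2.6029e-5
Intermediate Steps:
U(f, A) = -82 (U(f, A) = 5 - 87 = -82)
J(R, u) = (113 + u)*(131 + R)
Y = 423507/11 (Y = 14803 + 113/(-8 - 1*14) + 131*181 + 181/(-8 - 1*14) = 14803 + 113/(-8 - 14) + 23711 + 181/(-8 - 14) = 14803 + 113/(-22) + 23711 + 181/(-22) = 14803 + 113*(-1/22) + 23711 - 1/22*181 = 14803 - 113/22 + 23711 - 181/22 = 423507/11 ≈ 38501.)
1/(U(-288, -277) + Y) = 1/(-82 + 423507/11) = 1/(422605/11) = 11/422605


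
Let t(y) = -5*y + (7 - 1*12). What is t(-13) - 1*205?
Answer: -145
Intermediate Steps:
t(y) = -5 - 5*y (t(y) = -5*y + (7 - 12) = -5*y - 5 = -5 - 5*y)
t(-13) - 1*205 = (-5 - 5*(-13)) - 1*205 = (-5 + 65) - 205 = 60 - 205 = -145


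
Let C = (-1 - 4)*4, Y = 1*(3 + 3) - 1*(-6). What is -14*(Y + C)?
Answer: 112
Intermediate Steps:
Y = 12 (Y = 1*6 + 6 = 6 + 6 = 12)
C = -20 (C = -5*4 = -20)
-14*(Y + C) = -14*(12 - 20) = -14*(-8) = 112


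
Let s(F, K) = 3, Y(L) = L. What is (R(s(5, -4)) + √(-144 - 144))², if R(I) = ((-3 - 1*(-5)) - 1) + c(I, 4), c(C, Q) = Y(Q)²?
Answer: 1 + 408*I*√2 ≈ 1.0 + 577.0*I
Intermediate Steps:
c(C, Q) = Q²
R(I) = 17 (R(I) = ((-3 - 1*(-5)) - 1) + 4² = ((-3 + 5) - 1) + 16 = (2 - 1) + 16 = 1 + 16 = 17)
(R(s(5, -4)) + √(-144 - 144))² = (17 + √(-144 - 144))² = (17 + √(-288))² = (17 + 12*I*√2)²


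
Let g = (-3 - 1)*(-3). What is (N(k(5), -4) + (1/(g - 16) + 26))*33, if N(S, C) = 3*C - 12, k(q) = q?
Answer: 231/4 ≈ 57.750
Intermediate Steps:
N(S, C) = -12 + 3*C
g = 12 (g = -4*(-3) = 12)
(N(k(5), -4) + (1/(g - 16) + 26))*33 = ((-12 + 3*(-4)) + (1/(12 - 16) + 26))*33 = ((-12 - 12) + (1/(-4) + 26))*33 = (-24 + (-1/4 + 26))*33 = (-24 + 103/4)*33 = (7/4)*33 = 231/4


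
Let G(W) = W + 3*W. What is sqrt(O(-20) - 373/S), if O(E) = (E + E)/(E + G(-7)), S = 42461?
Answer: 13*sqrt(316674138)/254766 ≈ 0.90805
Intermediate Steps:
G(W) = 4*W
O(E) = 2*E/(-28 + E) (O(E) = (E + E)/(E + 4*(-7)) = (2*E)/(E - 28) = (2*E)/(-28 + E) = 2*E/(-28 + E))
sqrt(O(-20) - 373/S) = sqrt(2*(-20)/(-28 - 20) - 373/42461) = sqrt(2*(-20)/(-48) - 373*1/42461) = sqrt(2*(-20)*(-1/48) - 373/42461) = sqrt(5/6 - 373/42461) = sqrt(210067/254766) = 13*sqrt(316674138)/254766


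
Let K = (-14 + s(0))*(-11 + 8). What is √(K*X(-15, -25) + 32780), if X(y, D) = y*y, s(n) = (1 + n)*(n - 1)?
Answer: √42905 ≈ 207.14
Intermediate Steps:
s(n) = (1 + n)*(-1 + n)
X(y, D) = y²
K = 45 (K = (-14 + (-1 + 0²))*(-11 + 8) = (-14 + (-1 + 0))*(-3) = (-14 - 1)*(-3) = -15*(-3) = 45)
√(K*X(-15, -25) + 32780) = √(45*(-15)² + 32780) = √(45*225 + 32780) = √(10125 + 32780) = √42905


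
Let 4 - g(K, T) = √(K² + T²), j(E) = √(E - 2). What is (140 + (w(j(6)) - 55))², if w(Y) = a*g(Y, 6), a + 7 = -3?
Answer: 6025 + 1800*√10 ≈ 11717.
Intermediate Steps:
a = -10 (a = -7 - 3 = -10)
j(E) = √(-2 + E)
g(K, T) = 4 - √(K² + T²)
w(Y) = -40 + 10*√(36 + Y²) (w(Y) = -10*(4 - √(Y² + 6²)) = -10*(4 - √(Y² + 36)) = -10*(4 - √(36 + Y²)) = -40 + 10*√(36 + Y²))
(140 + (w(j(6)) - 55))² = (140 + ((-40 + 10*√(36 + (√(-2 + 6))²)) - 55))² = (140 + ((-40 + 10*√(36 + (√4)²)) - 55))² = (140 + ((-40 + 10*√(36 + 2²)) - 55))² = (140 + ((-40 + 10*√(36 + 4)) - 55))² = (140 + ((-40 + 10*√40) - 55))² = (140 + ((-40 + 10*(2*√10)) - 55))² = (140 + ((-40 + 20*√10) - 55))² = (140 + (-95 + 20*√10))² = (45 + 20*√10)²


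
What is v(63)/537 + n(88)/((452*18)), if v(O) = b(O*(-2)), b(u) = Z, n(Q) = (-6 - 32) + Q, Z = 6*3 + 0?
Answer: 28883/728172 ≈ 0.039665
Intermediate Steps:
Z = 18 (Z = 18 + 0 = 18)
n(Q) = -38 + Q
b(u) = 18
v(O) = 18
v(63)/537 + n(88)/((452*18)) = 18/537 + (-38 + 88)/((452*18)) = 18*(1/537) + 50/8136 = 6/179 + 50*(1/8136) = 6/179 + 25/4068 = 28883/728172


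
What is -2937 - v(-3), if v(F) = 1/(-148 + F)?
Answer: -443486/151 ≈ -2937.0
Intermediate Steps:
-2937 - v(-3) = -2937 - 1/(-148 - 3) = -2937 - 1/(-151) = -2937 - 1*(-1/151) = -2937 + 1/151 = -443486/151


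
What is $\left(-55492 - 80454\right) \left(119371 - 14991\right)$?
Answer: $-14190043480$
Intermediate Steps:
$\left(-55492 - 80454\right) \left(119371 - 14991\right) = \left(-135946\right) 104380 = -14190043480$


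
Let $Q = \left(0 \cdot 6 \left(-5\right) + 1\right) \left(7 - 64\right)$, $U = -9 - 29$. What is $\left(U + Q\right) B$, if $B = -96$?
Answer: $9120$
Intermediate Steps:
$U = -38$ ($U = -9 - 29 = -38$)
$Q = -57$ ($Q = \left(0 \left(-5\right) + 1\right) \left(-57\right) = \left(0 + 1\right) \left(-57\right) = 1 \left(-57\right) = -57$)
$\left(U + Q\right) B = \left(-38 - 57\right) \left(-96\right) = \left(-95\right) \left(-96\right) = 9120$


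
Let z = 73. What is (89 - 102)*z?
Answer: -949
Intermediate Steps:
(89 - 102)*z = (89 - 102)*73 = -13*73 = -949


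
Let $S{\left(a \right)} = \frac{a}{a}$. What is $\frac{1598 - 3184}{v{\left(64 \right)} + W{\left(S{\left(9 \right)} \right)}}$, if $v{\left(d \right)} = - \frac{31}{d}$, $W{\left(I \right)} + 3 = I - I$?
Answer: $\frac{101504}{223} \approx 455.17$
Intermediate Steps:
$S{\left(a \right)} = 1$
$W{\left(I \right)} = -3$ ($W{\left(I \right)} = -3 + \left(I - I\right) = -3 + 0 = -3$)
$\frac{1598 - 3184}{v{\left(64 \right)} + W{\left(S{\left(9 \right)} \right)}} = \frac{1598 - 3184}{- \frac{31}{64} - 3} = - \frac{1586}{\left(-31\right) \frac{1}{64} - 3} = - \frac{1586}{- \frac{31}{64} - 3} = - \frac{1586}{- \frac{223}{64}} = \left(-1586\right) \left(- \frac{64}{223}\right) = \frac{101504}{223}$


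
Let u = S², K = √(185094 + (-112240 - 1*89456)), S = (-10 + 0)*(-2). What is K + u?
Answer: 400 + I*√16602 ≈ 400.0 + 128.85*I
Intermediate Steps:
S = 20 (S = -10*(-2) = 20)
K = I*√16602 (K = √(185094 + (-112240 - 89456)) = √(185094 - 201696) = √(-16602) = I*√16602 ≈ 128.85*I)
u = 400 (u = 20² = 400)
K + u = I*√16602 + 400 = 400 + I*√16602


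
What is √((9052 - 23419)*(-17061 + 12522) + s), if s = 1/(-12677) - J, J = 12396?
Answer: 46*√4951776445651/12677 ≈ 8074.6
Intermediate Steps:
s = -157144093/12677 (s = 1/(-12677) - 1*12396 = -1/12677 - 12396 = -157144093/12677 ≈ -12396.)
√((9052 - 23419)*(-17061 + 12522) + s) = √((9052 - 23419)*(-17061 + 12522) - 157144093/12677) = √(-14367*(-4539) - 157144093/12677) = √(65211813 - 157144093/12677) = √(826533009308/12677) = 46*√4951776445651/12677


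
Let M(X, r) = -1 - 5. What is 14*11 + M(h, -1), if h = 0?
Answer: 148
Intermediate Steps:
M(X, r) = -6
14*11 + M(h, -1) = 14*11 - 6 = 154 - 6 = 148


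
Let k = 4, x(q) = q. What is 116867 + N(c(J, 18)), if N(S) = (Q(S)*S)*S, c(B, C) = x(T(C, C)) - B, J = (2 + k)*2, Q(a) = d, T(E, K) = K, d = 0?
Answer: 116867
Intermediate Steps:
Q(a) = 0
J = 12 (J = (2 + 4)*2 = 6*2 = 12)
c(B, C) = C - B
N(S) = 0 (N(S) = (0*S)*S = 0*S = 0)
116867 + N(c(J, 18)) = 116867 + 0 = 116867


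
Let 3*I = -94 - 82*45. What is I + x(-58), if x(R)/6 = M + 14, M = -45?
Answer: -4342/3 ≈ -1447.3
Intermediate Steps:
I = -3784/3 (I = (-94 - 82*45)/3 = (-94 - 3690)/3 = (1/3)*(-3784) = -3784/3 ≈ -1261.3)
x(R) = -186 (x(R) = 6*(-45 + 14) = 6*(-31) = -186)
I + x(-58) = -3784/3 - 186 = -4342/3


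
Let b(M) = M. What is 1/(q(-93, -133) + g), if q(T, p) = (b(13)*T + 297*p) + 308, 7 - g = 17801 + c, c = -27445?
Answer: -1/30751 ≈ -3.2519e-5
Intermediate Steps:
g = 9651 (g = 7 - (17801 - 27445) = 7 - 1*(-9644) = 7 + 9644 = 9651)
q(T, p) = 308 + 13*T + 297*p (q(T, p) = (13*T + 297*p) + 308 = 308 + 13*T + 297*p)
1/(q(-93, -133) + g) = 1/((308 + 13*(-93) + 297*(-133)) + 9651) = 1/((308 - 1209 - 39501) + 9651) = 1/(-40402 + 9651) = 1/(-30751) = -1/30751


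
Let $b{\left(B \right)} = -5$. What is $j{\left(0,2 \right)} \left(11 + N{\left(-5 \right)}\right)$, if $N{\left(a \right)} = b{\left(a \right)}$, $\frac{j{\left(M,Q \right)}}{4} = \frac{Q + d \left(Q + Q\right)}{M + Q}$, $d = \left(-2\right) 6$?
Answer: $-552$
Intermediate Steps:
$d = -12$
$j{\left(M,Q \right)} = - \frac{92 Q}{M + Q}$ ($j{\left(M,Q \right)} = 4 \frac{Q - 12 \left(Q + Q\right)}{M + Q} = 4 \frac{Q - 12 \cdot 2 Q}{M + Q} = 4 \frac{Q - 24 Q}{M + Q} = 4 \frac{\left(-23\right) Q}{M + Q} = 4 \left(- \frac{23 Q}{M + Q}\right) = - \frac{92 Q}{M + Q}$)
$N{\left(a \right)} = -5$
$j{\left(0,2 \right)} \left(11 + N{\left(-5 \right)}\right) = \left(-92\right) 2 \frac{1}{0 + 2} \left(11 - 5\right) = \left(-92\right) 2 \cdot \frac{1}{2} \cdot 6 = \left(-92\right) 6 = -552$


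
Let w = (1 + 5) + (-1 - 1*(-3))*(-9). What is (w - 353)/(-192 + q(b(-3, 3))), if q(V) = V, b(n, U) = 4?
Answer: 365/188 ≈ 1.9415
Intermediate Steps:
w = -12 (w = 6 + (-1 + 3)*(-9) = 6 + 2*(-9) = 6 - 18 = -12)
(w - 353)/(-192 + q(b(-3, 3))) = (-12 - 353)/(-192 + 4) = -365/(-188) = -365*(-1/188) = 365/188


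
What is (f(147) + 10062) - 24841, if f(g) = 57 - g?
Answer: -14869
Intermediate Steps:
(f(147) + 10062) - 24841 = ((57 - 1*147) + 10062) - 24841 = ((57 - 147) + 10062) - 24841 = (-90 + 10062) - 24841 = 9972 - 24841 = -14869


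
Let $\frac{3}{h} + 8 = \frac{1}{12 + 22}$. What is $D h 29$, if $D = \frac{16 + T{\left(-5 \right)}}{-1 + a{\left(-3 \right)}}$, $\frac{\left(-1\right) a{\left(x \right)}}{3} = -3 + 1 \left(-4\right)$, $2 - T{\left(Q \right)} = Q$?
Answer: $- \frac{34017}{2710} \approx -12.552$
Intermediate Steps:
$T{\left(Q \right)} = 2 - Q$
$a{\left(x \right)} = 21$ ($a{\left(x \right)} = - 3 \left(-3 + 1 \left(-4\right)\right) = - 3 \left(-3 - 4\right) = \left(-3\right) \left(-7\right) = 21$)
$h = - \frac{102}{271}$ ($h = \frac{3}{-8 + \frac{1}{12 + 22}} = \frac{3}{-8 + \frac{1}{34}} = \frac{3}{- \frac{271}{34}} = 3 \left(- \frac{34}{271}\right) = - \frac{102}{271} \approx -0.37638$)
$D = \frac{23}{20}$ ($D = \frac{16 + \left(2 - -5\right)}{-1 + 21} = \frac{16 + \left(2 + 5\right)}{20} = \left(16 + 7\right) \frac{1}{20} = 23 \cdot \frac{1}{20} = \frac{23}{20} \approx 1.15$)
$D h 29 = \frac{23}{20} \left(- \frac{102}{271}\right) 29 = \left(- \frac{1173}{2710}\right) 29 = - \frac{34017}{2710}$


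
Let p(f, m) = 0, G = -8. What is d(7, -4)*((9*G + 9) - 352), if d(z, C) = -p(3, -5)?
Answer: 0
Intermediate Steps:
d(z, C) = 0 (d(z, C) = -1*0 = 0)
d(7, -4)*((9*G + 9) - 352) = 0*((9*(-8) + 9) - 352) = 0*((-72 + 9) - 352) = 0*(-63 - 352) = 0*(-415) = 0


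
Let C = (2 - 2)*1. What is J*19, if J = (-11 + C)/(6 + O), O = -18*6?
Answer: 209/102 ≈ 2.0490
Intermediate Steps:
C = 0 (C = 0*1 = 0)
O = -108 (O = -3*36 = -108)
J = 11/102 (J = (-11 + 0)/(6 - 108) = -11/(-102) = -11*(-1/102) = 11/102 ≈ 0.10784)
J*19 = (11/102)*19 = 209/102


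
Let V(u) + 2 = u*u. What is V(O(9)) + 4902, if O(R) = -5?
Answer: 4925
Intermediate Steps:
V(u) = -2 + u² (V(u) = -2 + u*u = -2 + u²)
V(O(9)) + 4902 = (-2 + (-5)²) + 4902 = (-2 + 25) + 4902 = 23 + 4902 = 4925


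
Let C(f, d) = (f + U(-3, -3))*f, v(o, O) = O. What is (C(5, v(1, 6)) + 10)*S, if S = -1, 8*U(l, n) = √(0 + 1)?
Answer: -285/8 ≈ -35.625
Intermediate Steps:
U(l, n) = ⅛ (U(l, n) = √(0 + 1)/8 = √1/8 = (⅛)*1 = ⅛)
C(f, d) = f*(⅛ + f) (C(f, d) = (f + ⅛)*f = (⅛ + f)*f = f*(⅛ + f))
(C(5, v(1, 6)) + 10)*S = (5*(⅛ + 5) + 10)*(-1) = (5*(41/8) + 10)*(-1) = (205/8 + 10)*(-1) = (285/8)*(-1) = -285/8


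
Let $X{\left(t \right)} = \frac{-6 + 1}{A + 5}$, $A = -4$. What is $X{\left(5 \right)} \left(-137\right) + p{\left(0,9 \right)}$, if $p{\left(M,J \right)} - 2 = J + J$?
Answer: $705$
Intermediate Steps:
$X{\left(t \right)} = -5$ ($X{\left(t \right)} = \frac{-6 + 1}{-4 + 5} = - \frac{5}{1} = \left(-5\right) 1 = -5$)
$p{\left(M,J \right)} = 2 + 2 J$ ($p{\left(M,J \right)} = 2 + \left(J + J\right) = 2 + 2 J$)
$X{\left(5 \right)} \left(-137\right) + p{\left(0,9 \right)} = \left(-5\right) \left(-137\right) + \left(2 + 2 \cdot 9\right) = 685 + \left(2 + 18\right) = 685 + 20 = 705$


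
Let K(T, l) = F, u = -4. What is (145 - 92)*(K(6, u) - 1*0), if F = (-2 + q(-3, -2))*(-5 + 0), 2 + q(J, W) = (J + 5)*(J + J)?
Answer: 4240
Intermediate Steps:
q(J, W) = -2 + 2*J*(5 + J) (q(J, W) = -2 + (J + 5)*(J + J) = -2 + (5 + J)*(2*J) = -2 + 2*J*(5 + J))
F = 80 (F = (-2 + (-2 + 2*(-3)² + 10*(-3)))*(-5 + 0) = (-2 + (-2 + 2*9 - 30))*(-5) = (-2 + (-2 + 18 - 30))*(-5) = (-2 - 14)*(-5) = -16*(-5) = 80)
K(T, l) = 80
(145 - 92)*(K(6, u) - 1*0) = (145 - 92)*(80 - 1*0) = 53*(80 + 0) = 53*80 = 4240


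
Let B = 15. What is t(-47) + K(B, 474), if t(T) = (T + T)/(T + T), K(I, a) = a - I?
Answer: 460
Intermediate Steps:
t(T) = 1 (t(T) = (2*T)/((2*T)) = (2*T)*(1/(2*T)) = 1)
t(-47) + K(B, 474) = 1 + (474 - 1*15) = 1 + (474 - 15) = 1 + 459 = 460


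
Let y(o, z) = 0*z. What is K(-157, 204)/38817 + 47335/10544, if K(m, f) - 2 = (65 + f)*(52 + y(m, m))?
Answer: 1984913255/409286448 ≈ 4.8497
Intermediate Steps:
y(o, z) = 0
K(m, f) = 3382 + 52*f (K(m, f) = 2 + (65 + f)*(52 + 0) = 2 + (65 + f)*52 = 2 + (3380 + 52*f) = 3382 + 52*f)
K(-157, 204)/38817 + 47335/10544 = (3382 + 52*204)/38817 + 47335/10544 = (3382 + 10608)*(1/38817) + 47335*(1/10544) = 13990*(1/38817) + 47335/10544 = 13990/38817 + 47335/10544 = 1984913255/409286448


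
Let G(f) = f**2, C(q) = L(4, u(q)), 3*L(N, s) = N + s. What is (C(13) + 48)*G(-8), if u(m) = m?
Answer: 10304/3 ≈ 3434.7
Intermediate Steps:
L(N, s) = N/3 + s/3 (L(N, s) = (N + s)/3 = N/3 + s/3)
C(q) = 4/3 + q/3 (C(q) = (1/3)*4 + q/3 = 4/3 + q/3)
(C(13) + 48)*G(-8) = ((4/3 + (1/3)*13) + 48)*(-8)**2 = ((4/3 + 13/3) + 48)*64 = (17/3 + 48)*64 = (161/3)*64 = 10304/3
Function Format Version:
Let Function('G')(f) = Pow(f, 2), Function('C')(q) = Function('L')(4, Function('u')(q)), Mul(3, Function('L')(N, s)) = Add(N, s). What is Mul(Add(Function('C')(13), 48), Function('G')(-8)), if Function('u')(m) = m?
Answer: Rational(10304, 3) ≈ 3434.7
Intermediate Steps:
Function('L')(N, s) = Add(Mul(Rational(1, 3), N), Mul(Rational(1, 3), s)) (Function('L')(N, s) = Mul(Rational(1, 3), Add(N, s)) = Add(Mul(Rational(1, 3), N), Mul(Rational(1, 3), s)))
Function('C')(q) = Add(Rational(4, 3), Mul(Rational(1, 3), q)) (Function('C')(q) = Add(Mul(Rational(1, 3), 4), Mul(Rational(1, 3), q)) = Add(Rational(4, 3), Mul(Rational(1, 3), q)))
Mul(Add(Function('C')(13), 48), Function('G')(-8)) = Mul(Add(Add(Rational(4, 3), Mul(Rational(1, 3), 13)), 48), Pow(-8, 2)) = Mul(Add(Add(Rational(4, 3), Rational(13, 3)), 48), 64) = Mul(Add(Rational(17, 3), 48), 64) = Mul(Rational(161, 3), 64) = Rational(10304, 3)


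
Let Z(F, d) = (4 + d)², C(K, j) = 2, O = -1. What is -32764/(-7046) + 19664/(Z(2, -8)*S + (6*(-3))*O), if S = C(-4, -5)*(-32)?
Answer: -26397990/1772069 ≈ -14.897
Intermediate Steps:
S = -64 (S = 2*(-32) = -64)
-32764/(-7046) + 19664/(Z(2, -8)*S + (6*(-3))*O) = -32764/(-7046) + 19664/((4 - 8)²*(-64) + (6*(-3))*(-1)) = -32764*(-1/7046) + 19664/((-4)²*(-64) - 18*(-1)) = 16382/3523 + 19664/(16*(-64) + 18) = 16382/3523 + 19664/(-1024 + 18) = 16382/3523 + 19664/(-1006) = 16382/3523 + 19664*(-1/1006) = 16382/3523 - 9832/503 = -26397990/1772069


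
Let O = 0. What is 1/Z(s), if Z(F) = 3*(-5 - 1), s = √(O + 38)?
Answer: -1/18 ≈ -0.055556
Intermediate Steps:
s = √38 (s = √(0 + 38) = √38 ≈ 6.1644)
Z(F) = -18 (Z(F) = 3*(-6) = -18)
1/Z(s) = 1/(-18) = -1/18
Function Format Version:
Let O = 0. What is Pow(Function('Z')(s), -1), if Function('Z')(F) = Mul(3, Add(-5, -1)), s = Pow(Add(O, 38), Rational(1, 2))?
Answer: Rational(-1, 18) ≈ -0.055556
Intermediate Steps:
s = Pow(38, Rational(1, 2)) (s = Pow(Add(0, 38), Rational(1, 2)) = Pow(38, Rational(1, 2)) ≈ 6.1644)
Function('Z')(F) = -18 (Function('Z')(F) = Mul(3, -6) = -18)
Pow(Function('Z')(s), -1) = Pow(-18, -1) = Rational(-1, 18)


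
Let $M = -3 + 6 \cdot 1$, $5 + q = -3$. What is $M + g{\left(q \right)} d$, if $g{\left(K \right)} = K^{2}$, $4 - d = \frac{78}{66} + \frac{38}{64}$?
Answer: $\frac{1599}{11} \approx 145.36$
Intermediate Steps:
$d = \frac{783}{352}$ ($d = 4 - \left(\frac{78}{66} + \frac{38}{64}\right) = 4 - \left(78 \cdot \frac{1}{66} + 38 \cdot \frac{1}{64}\right) = 4 - \left(\frac{13}{11} + \frac{19}{32}\right) = 4 - \frac{625}{352} = \frac{783}{352} \approx 2.2244$)
$q = -8$ ($q = -5 - 3 = -8$)
$M = 3$ ($M = -3 + 6 = 3$)
$M + g{\left(q \right)} d = 3 + \left(-8\right)^{2} \cdot \frac{783}{352} = 3 + 64 \cdot \frac{783}{352} = 3 + \frac{1566}{11} = \frac{1599}{11}$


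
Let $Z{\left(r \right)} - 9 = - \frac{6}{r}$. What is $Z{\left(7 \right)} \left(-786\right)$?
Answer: $- \frac{44802}{7} \approx -6400.3$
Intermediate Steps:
$Z{\left(r \right)} = 9 - \frac{6}{r}$
$Z{\left(7 \right)} \left(-786\right) = \left(9 - \frac{6}{7}\right) \left(-786\right) = \frac{57}{7} \left(-786\right) = - \frac{44802}{7}$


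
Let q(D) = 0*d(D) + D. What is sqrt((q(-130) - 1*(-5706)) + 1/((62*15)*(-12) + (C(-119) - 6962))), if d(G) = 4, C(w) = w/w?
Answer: sqrt(1830994676095)/18121 ≈ 74.673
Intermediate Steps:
C(w) = 1
q(D) = D (q(D) = 0*4 + D = 0 + D = D)
sqrt((q(-130) - 1*(-5706)) + 1/((62*15)*(-12) + (C(-119) - 6962))) = sqrt((-130 - 1*(-5706)) + 1/((62*15)*(-12) + (1 - 6962))) = sqrt((-130 + 5706) + 1/(930*(-12) - 6961)) = sqrt(5576 + 1/(-11160 - 6961)) = sqrt(5576 + 1/(-18121)) = sqrt(5576 - 1/18121) = sqrt(101042695/18121) = sqrt(1830994676095)/18121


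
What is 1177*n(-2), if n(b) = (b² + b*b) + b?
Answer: 7062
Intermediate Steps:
n(b) = b + 2*b² (n(b) = (b² + b²) + b = 2*b² + b = b + 2*b²)
1177*n(-2) = 1177*(-2*(1 + 2*(-2))) = 1177*(-2*(1 - 4)) = 1177*(-2*(-3)) = 1177*6 = 7062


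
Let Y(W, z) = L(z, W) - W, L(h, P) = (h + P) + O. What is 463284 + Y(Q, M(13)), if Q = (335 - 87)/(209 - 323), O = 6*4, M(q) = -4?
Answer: 463304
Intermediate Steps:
O = 24
Q = -124/57 (Q = 248/(-114) = 248*(-1/114) = -124/57 ≈ -2.1754)
L(h, P) = 24 + P + h (L(h, P) = (h + P) + 24 = (P + h) + 24 = 24 + P + h)
Y(W, z) = 24 + z (Y(W, z) = (24 + W + z) - W = 24 + z)
463284 + Y(Q, M(13)) = 463284 + (24 - 4) = 463284 + 20 = 463304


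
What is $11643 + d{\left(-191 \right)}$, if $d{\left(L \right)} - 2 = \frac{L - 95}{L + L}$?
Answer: $\frac{2224338}{191} \approx 11646.0$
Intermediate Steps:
$d{\left(L \right)} = 2 + \frac{-95 + L}{2 L}$ ($d{\left(L \right)} = 2 + \frac{L - 95}{L + L} = 2 + \frac{-95 + L}{2 L}$)
$11643 + d{\left(-191 \right)} = 11643 + \frac{5 \left(-19 - 191\right)}{2 \left(-191\right)} = 11643 + \frac{5}{2} \left(- \frac{1}{191}\right) \left(-210\right) = 11643 + \frac{525}{191} = \frac{2224338}{191}$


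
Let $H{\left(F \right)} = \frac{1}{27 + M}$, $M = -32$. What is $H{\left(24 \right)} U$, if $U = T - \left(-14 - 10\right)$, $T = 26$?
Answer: $-10$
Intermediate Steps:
$H{\left(F \right)} = - \frac{1}{5}$ ($H{\left(F \right)} = \frac{1}{27 - 32} = \frac{1}{-5} = - \frac{1}{5}$)
$U = 50$ ($U = 26 - \left(-14 - 10\right) = 26 - -24 = 26 + 24 = 50$)
$H{\left(24 \right)} U = \left(- \frac{1}{5}\right) 50 = -10$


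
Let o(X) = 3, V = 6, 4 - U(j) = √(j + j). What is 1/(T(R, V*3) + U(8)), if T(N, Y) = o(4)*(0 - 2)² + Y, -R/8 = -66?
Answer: 1/30 ≈ 0.033333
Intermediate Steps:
R = 528 (R = -8*(-66) = 528)
U(j) = 4 - √2*√j (U(j) = 4 - √(j + j) = 4 - √(2*j) = 4 - √2*√j)
T(N, Y) = 12 + Y (T(N, Y) = 3*(0 - 2)² + Y = 3*(-2)² + Y = 3*4 + Y = 12 + Y)
1/(T(R, V*3) + U(8)) = 1/((12 + 6*3) + (4 - √2*√8)) = 1/((12 + 18) + (4 - √2*2*√2)) = 1/(30 + (4 - 4)) = 1/(30 + 0) = 1/30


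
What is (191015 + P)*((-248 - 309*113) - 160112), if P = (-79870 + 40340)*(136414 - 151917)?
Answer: -119709605790585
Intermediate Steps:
P = 612833590 (P = -39530*(-15503) = 612833590)
(191015 + P)*((-248 - 309*113) - 160112) = (191015 + 612833590)*((-248 - 309*113) - 160112) = 613024605*((-248 - 34917) - 160112) = 613024605*(-35165 - 160112) = 613024605*(-195277) = -119709605790585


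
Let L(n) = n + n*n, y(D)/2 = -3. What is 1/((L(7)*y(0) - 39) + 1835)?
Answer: 1/1460 ≈ 0.00068493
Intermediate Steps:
y(D) = -6 (y(D) = 2*(-3) = -6)
L(n) = n + n**2
1/((L(7)*y(0) - 39) + 1835) = 1/(((7*(1 + 7))*(-6) - 39) + 1835) = 1/(((7*8)*(-6) - 39) + 1835) = 1/((56*(-6) - 39) + 1835) = 1/((-336 - 39) + 1835) = 1/(-375 + 1835) = 1/1460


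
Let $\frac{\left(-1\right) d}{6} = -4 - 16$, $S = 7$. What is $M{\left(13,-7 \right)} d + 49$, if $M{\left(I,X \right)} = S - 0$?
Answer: $889$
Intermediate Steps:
$M{\left(I,X \right)} = 7$ ($M{\left(I,X \right)} = 7 - 0 = 7 + 0 = 7$)
$d = 120$ ($d = - 6 \left(-4 - 16\right) = \left(-6\right) \left(-20\right) = 120$)
$M{\left(13,-7 \right)} d + 49 = 7 \cdot 120 + 49 = 840 + 49 = 889$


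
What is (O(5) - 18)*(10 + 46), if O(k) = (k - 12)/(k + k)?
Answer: -5236/5 ≈ -1047.2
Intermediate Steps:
O(k) = (-12 + k)/(2*k) (O(k) = (-12 + k)/((2*k)) = (-12 + k)*(1/(2*k)) = (-12 + k)/(2*k))
(O(5) - 18)*(10 + 46) = ((½)*(-12 + 5)/5 - 18)*(10 + 46) = ((½)*(⅕)*(-7) - 18)*56 = (-7/10 - 18)*56 = -187/10*56 = -5236/5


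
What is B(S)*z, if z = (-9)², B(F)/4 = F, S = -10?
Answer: -3240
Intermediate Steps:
B(F) = 4*F
z = 81
B(S)*z = (4*(-10))*81 = -40*81 = -3240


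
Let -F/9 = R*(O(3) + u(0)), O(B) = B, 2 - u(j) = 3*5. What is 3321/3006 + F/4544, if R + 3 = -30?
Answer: 171189/379424 ≈ 0.45118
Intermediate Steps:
u(j) = -13 (u(j) = 2 - 3*5 = 2 - 1*15 = 2 - 15 = -13)
R = -33 (R = -3 - 30 = -33)
F = -2970 (F = -(-297)*(3 - 13) = -(-297)*(-10) = -9*330 = -2970)
3321/3006 + F/4544 = 3321/3006 - 2970/4544 = 3321*(1/3006) - 2970*1/4544 = 369/334 - 1485/2272 = 171189/379424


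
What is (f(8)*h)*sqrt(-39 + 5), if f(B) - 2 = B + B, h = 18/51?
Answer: 108*I*sqrt(34)/17 ≈ 37.044*I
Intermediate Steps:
h = 6/17 (h = 18*(1/51) = 6/17 ≈ 0.35294)
f(B) = 2 + 2*B (f(B) = 2 + (B + B) = 2 + 2*B)
(f(8)*h)*sqrt(-39 + 5) = ((2 + 2*8)*(6/17))*sqrt(-39 + 5) = ((2 + 16)*(6/17))*sqrt(-34) = (18*(6/17))*(I*sqrt(34)) = 108*(I*sqrt(34))/17 = 108*I*sqrt(34)/17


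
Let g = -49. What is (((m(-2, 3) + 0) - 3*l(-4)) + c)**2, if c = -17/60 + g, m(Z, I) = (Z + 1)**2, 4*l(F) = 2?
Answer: 8922169/3600 ≈ 2478.4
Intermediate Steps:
l(F) = 1/2 (l(F) = (1/4)*2 = 1/2)
m(Z, I) = (1 + Z)**2
c = -2957/60 (c = -17/60 - 49 = -2957/60 ≈ -49.283)
(((m(-2, 3) + 0) - 3*l(-4)) + c)**2 = ((((1 - 2)**2 + 0) - 3*1/2) - 2957/60)**2 = ((((-1)**2 + 0) - 3/2) - 2957/60)**2 = (((1 + 0) - 3/2) - 2957/60)**2 = ((1 - 3/2) - 2957/60)**2 = (-1/2 - 2957/60)**2 = (-2987/60)**2 = 8922169/3600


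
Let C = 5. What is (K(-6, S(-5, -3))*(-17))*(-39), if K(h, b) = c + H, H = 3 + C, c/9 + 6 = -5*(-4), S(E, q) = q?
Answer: 88842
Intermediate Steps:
c = 126 (c = -54 + 9*(-5*(-4)) = -54 + 9*20 = -54 + 180 = 126)
H = 8 (H = 3 + 5 = 8)
K(h, b) = 134 (K(h, b) = 126 + 8 = 134)
(K(-6, S(-5, -3))*(-17))*(-39) = (134*(-17))*(-39) = -2278*(-39) = 88842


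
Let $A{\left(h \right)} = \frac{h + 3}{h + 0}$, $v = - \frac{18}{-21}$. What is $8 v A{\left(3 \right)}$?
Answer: $\frac{96}{7} \approx 13.714$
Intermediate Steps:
$v = \frac{6}{7}$ ($v = \left(-18\right) \left(- \frac{1}{21}\right) = \frac{6}{7} \approx 0.85714$)
$A{\left(h \right)} = \frac{3 + h}{h}$
$8 v A{\left(3 \right)} = 8 \cdot \frac{6}{7} \frac{3 + 3}{3} = \frac{48 \cdot \frac{1}{3} \cdot 6}{7} = \frac{48}{7} \cdot 2 = \frac{96}{7}$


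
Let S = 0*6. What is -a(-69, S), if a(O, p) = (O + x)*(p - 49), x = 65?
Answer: -196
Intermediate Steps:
S = 0
a(O, p) = (-49 + p)*(65 + O) (a(O, p) = (O + 65)*(p - 49) = (65 + O)*(-49 + p) = (-49 + p)*(65 + O))
-a(-69, S) = -(-3185 - 49*(-69) + 65*0 - 69*0) = -(-3185 + 3381 + 0 + 0) = -1*196 = -196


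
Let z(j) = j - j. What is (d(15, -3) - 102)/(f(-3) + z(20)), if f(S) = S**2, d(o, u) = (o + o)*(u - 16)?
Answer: -224/3 ≈ -74.667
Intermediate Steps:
d(o, u) = 2*o*(-16 + u) (d(o, u) = (2*o)*(-16 + u) = 2*o*(-16 + u))
z(j) = 0
(d(15, -3) - 102)/(f(-3) + z(20)) = (2*15*(-16 - 3) - 102)/((-3)**2 + 0) = (2*15*(-19) - 102)/(9 + 0) = (-570 - 102)/9 = -672*1/9 = -224/3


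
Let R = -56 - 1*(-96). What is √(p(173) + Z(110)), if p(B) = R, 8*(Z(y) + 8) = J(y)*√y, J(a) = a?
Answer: √(128 + 55*√110)/2 ≈ 13.274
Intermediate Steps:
Z(y) = -8 + y^(3/2)/8 (Z(y) = -8 + (y*√y)/8 = -8 + y^(3/2)/8)
R = 40 (R = -56 + 96 = 40)
p(B) = 40
√(p(173) + Z(110)) = √(40 + (-8 + 110^(3/2)/8)) = √(40 + (-8 + (110*√110)/8)) = √(40 + (-8 + 55*√110/4)) = √(32 + 55*√110/4)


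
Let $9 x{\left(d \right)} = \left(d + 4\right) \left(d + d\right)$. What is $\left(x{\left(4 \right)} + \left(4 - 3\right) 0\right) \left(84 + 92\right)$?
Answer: $\frac{11264}{9} \approx 1251.6$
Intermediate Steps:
$x{\left(d \right)} = \frac{2 d \left(4 + d\right)}{9}$ ($x{\left(d \right)} = \frac{\left(d + 4\right) \left(d + d\right)}{9} = \frac{\left(4 + d\right) 2 d}{9} = \frac{2 d \left(4 + d\right)}{9}$)
$\left(x{\left(4 \right)} + \left(4 - 3\right) 0\right) \left(84 + 92\right) = \left(\frac{2}{9} \cdot 4 \left(4 + 4\right) + \left(4 - 3\right) 0\right) \left(84 + 92\right) = \left(\frac{2}{9} \cdot 4 \cdot 8 + \left(4 - 3\right) 0\right) 176 = \left(\frac{64}{9} + 1 \cdot 0\right) 176 = \left(\frac{64}{9} + 0\right) 176 = \frac{64}{9} \cdot 176 = \frac{11264}{9}$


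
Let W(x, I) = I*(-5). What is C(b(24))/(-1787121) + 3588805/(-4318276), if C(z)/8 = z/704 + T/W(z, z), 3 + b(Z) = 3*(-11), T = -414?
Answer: -352745115665753/424450494786780 ≈ -0.83106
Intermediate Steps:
W(x, I) = -5*I
b(Z) = -36 (b(Z) = -3 + 3*(-11) = -3 - 33 = -36)
C(z) = z/88 + 3312/(5*z) (C(z) = 8*(z/704 - 414*(-1/(5*z))) = 8*(z*(1/704) - (-414)/(5*z)) = 8*(z/704 + 414/(5*z)) = z/88 + 3312/(5*z))
C(b(24))/(-1787121) + 3588805/(-4318276) = ((1/88)*(-36) + (3312/5)/(-36))/(-1787121) + 3588805/(-4318276) = (-9/22 + (3312/5)*(-1/36))*(-1/1787121) + 3588805*(-1/4318276) = (-9/22 - 92/5)*(-1/1787121) - 3588805/4318276 = -2069/110*(-1/1787121) - 3588805/4318276 = 2069/196583310 - 3588805/4318276 = -352745115665753/424450494786780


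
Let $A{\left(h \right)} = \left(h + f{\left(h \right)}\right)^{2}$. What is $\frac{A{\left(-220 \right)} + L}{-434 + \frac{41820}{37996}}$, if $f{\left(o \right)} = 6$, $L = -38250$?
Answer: $- \frac{71679454}{4112111} \approx -17.431$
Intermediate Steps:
$A{\left(h \right)} = \left(6 + h\right)^{2}$ ($A{\left(h \right)} = \left(h + 6\right)^{2} = \left(6 + h\right)^{2}$)
$\frac{A{\left(-220 \right)} + L}{-434 + \frac{41820}{37996}} = \frac{\left(6 - 220\right)^{2} - 38250}{-434 + \frac{41820}{37996}} = \frac{\left(-214\right)^{2} - 38250}{-434 + 41820 \cdot \frac{1}{37996}} = \frac{45796 - 38250}{-434 + \frac{10455}{9499}} = \frac{7546}{- \frac{4112111}{9499}} = 7546 \left(- \frac{9499}{4112111}\right) = - \frac{71679454}{4112111}$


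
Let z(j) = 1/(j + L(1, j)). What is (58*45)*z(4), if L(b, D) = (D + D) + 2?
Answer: 1305/7 ≈ 186.43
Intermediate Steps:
L(b, D) = 2 + 2*D (L(b, D) = 2*D + 2 = 2 + 2*D)
z(j) = 1/(2 + 3*j) (z(j) = 1/(j + (2 + 2*j)) = 1/(2 + 3*j))
(58*45)*z(4) = (58*45)/(2 + 3*4) = 2610/(2 + 12) = 2610/14 = 2610*(1/14) = 1305/7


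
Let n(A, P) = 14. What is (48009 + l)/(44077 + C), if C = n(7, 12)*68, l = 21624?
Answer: 69633/45029 ≈ 1.5464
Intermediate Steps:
C = 952 (C = 14*68 = 952)
(48009 + l)/(44077 + C) = (48009 + 21624)/(44077 + 952) = 69633/45029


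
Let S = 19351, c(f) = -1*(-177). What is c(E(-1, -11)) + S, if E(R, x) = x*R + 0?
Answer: 19528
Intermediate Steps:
E(R, x) = R*x (E(R, x) = R*x + 0 = R*x)
c(f) = 177
c(E(-1, -11)) + S = 177 + 19351 = 19528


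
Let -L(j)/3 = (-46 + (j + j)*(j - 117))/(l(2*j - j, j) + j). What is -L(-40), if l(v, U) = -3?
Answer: -37542/43 ≈ -873.07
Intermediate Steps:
L(j) = -3*(-46 + 2*j*(-117 + j))/(-3 + j) (L(j) = -3*(-46 + (j + j)*(j - 117))/(-3 + j) = -3*(-46 + (2*j)*(-117 + j))/(-3 + j) = -3*(-46 + 2*j*(-117 + j))/(-3 + j))
-L(-40) = -6*(23 - 1*(-40)**2 + 117*(-40))/(-3 - 40) = -6*(23 - 1*1600 - 4680)/(-43) = -6*(-1)*(23 - 1600 - 4680)/43 = -6*(-1)*(-6257)/43 = -1*37542/43 = -37542/43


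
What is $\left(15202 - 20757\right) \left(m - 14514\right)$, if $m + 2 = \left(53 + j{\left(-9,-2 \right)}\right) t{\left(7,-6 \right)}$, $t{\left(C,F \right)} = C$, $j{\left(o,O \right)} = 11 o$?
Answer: $82425090$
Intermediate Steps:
$m = -324$ ($m = -2 + \left(53 + 11 \left(-9\right)\right) 7 = -2 + \left(53 - 99\right) 7 = -2 - 322 = -324$)
$\left(15202 - 20757\right) \left(m - 14514\right) = \left(15202 - 20757\right) \left(-324 - 14514\right) = \left(15202 - 20757\right) \left(-14838\right) = \left(-5555\right) \left(-14838\right) = 82425090$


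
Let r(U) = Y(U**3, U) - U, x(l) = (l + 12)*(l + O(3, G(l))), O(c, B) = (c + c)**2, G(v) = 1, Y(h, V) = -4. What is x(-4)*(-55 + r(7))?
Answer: -16896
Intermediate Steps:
O(c, B) = 4*c**2 (O(c, B) = (2*c)**2 = 4*c**2)
x(l) = (12 + l)*(36 + l) (x(l) = (l + 12)*(l + 4*3**2) = (12 + l)*(l + 4*9) = (12 + l)*(l + 36) = (12 + l)*(36 + l))
r(U) = -4 - U
x(-4)*(-55 + r(7)) = (432 + (-4)**2 + 48*(-4))*(-55 + (-4 - 1*7)) = (432 + 16 - 192)*(-55 + (-4 - 7)) = 256*(-55 - 11) = 256*(-66) = -16896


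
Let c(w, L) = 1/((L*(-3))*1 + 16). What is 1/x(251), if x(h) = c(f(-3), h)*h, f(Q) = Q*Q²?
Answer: -737/251 ≈ -2.9363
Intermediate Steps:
f(Q) = Q³
c(w, L) = 1/(16 - 3*L) (c(w, L) = 1/(-3*L*1 + 16) = 1/(-3*L + 16) = 1/(16 - 3*L))
x(h) = -h/(-16 + 3*h) (x(h) = (-1/(-16 + 3*h))*h = -h/(-16 + 3*h))
1/x(251) = 1/(-1*251/(-16 + 3*251)) = 1/(-1*251/(-16 + 753)) = 1/(-1*251/737) = 1/(-1*251*1/737) = 1/(-251/737) = -737/251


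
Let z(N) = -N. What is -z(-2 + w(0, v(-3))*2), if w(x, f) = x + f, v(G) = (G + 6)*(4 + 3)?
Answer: 40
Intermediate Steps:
v(G) = 42 + 7*G (v(G) = (6 + G)*7 = 42 + 7*G)
w(x, f) = f + x
-z(-2 + w(0, v(-3))*2) = -(-1)*(-2 + ((42 + 7*(-3)) + 0)*2) = -(-1)*(-2 + ((42 - 21) + 0)*2) = -(-1)*(-2 + (21 + 0)*2) = -(-1)*(-2 + 21*2) = -(-1)*(-2 + 42) = -(-1)*40 = -1*(-40) = 40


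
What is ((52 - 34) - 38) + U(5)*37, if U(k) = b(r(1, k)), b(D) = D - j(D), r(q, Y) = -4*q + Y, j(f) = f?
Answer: -20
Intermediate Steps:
r(q, Y) = Y - 4*q
b(D) = 0 (b(D) = D - D = 0)
U(k) = 0
((52 - 34) - 38) + U(5)*37 = ((52 - 34) - 38) + 0*37 = (18 - 38) + 0 = -20 + 0 = -20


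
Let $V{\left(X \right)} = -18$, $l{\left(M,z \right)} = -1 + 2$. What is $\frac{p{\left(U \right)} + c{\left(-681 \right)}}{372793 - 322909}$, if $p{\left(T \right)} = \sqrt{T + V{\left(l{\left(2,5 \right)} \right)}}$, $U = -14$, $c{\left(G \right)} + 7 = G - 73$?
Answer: $- \frac{761}{49884} + \frac{i \sqrt{2}}{12471} \approx -0.015255 + 0.0001134 i$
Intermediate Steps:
$l{\left(M,z \right)} = 1$
$c{\left(G \right)} = -80 + G$ ($c{\left(G \right)} = -7 + \left(G - 73\right) = -7 + \left(-73 + G\right) = -80 + G$)
$p{\left(T \right)} = \sqrt{-18 + T}$ ($p{\left(T \right)} = \sqrt{T - 18} = \sqrt{-18 + T}$)
$\frac{p{\left(U \right)} + c{\left(-681 \right)}}{372793 - 322909} = \frac{\sqrt{-18 - 14} - 761}{372793 - 322909} = \frac{\sqrt{-32} - 761}{49884} = \left(4 i \sqrt{2} - 761\right) \frac{1}{49884} = \left(-761 + 4 i \sqrt{2}\right) \frac{1}{49884} = - \frac{761}{49884} + \frac{i \sqrt{2}}{12471}$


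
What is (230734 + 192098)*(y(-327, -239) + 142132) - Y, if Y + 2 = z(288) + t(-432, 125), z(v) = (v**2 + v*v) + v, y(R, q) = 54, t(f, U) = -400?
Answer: 60120624978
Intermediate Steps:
z(v) = v + 2*v**2 (z(v) = (v**2 + v**2) + v = 2*v**2 + v = v + 2*v**2)
Y = 165774 (Y = -2 + (288*(1 + 2*288) - 400) = -2 + (288*(1 + 576) - 400) = -2 + (288*577 - 400) = -2 + (166176 - 400) = -2 + 165776 = 165774)
(230734 + 192098)*(y(-327, -239) + 142132) - Y = (230734 + 192098)*(54 + 142132) - 1*165774 = 422832*142186 - 165774 = 60120790752 - 165774 = 60120624978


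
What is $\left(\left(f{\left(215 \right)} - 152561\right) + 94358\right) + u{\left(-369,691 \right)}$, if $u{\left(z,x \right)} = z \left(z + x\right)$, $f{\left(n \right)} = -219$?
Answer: $-177240$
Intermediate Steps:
$u{\left(z,x \right)} = z \left(x + z\right)$
$\left(\left(f{\left(215 \right)} - 152561\right) + 94358\right) + u{\left(-369,691 \right)} = \left(\left(-219 - 152561\right) + 94358\right) - 369 \left(691 - 369\right) = \left(-152780 + 94358\right) - 118818 = -58422 - 118818 = -177240$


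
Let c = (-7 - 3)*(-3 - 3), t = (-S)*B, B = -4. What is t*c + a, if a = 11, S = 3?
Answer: 731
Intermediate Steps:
t = 12 (t = -1*3*(-4) = -3*(-4) = 12)
c = 60 (c = -10*(-6) = 60)
t*c + a = 12*60 + 11 = 720 + 11 = 731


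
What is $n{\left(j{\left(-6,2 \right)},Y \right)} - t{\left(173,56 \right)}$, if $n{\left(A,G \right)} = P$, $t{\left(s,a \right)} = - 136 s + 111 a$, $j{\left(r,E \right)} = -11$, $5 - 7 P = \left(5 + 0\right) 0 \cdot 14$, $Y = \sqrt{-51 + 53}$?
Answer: $\frac{121189}{7} \approx 17313.0$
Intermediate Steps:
$Y = \sqrt{2} \approx 1.4142$
$P = \frac{5}{7}$ ($P = \frac{5}{7} - \frac{\left(5 + 0\right) 0 \cdot 14}{7} = \frac{5}{7} - \frac{5 \cdot 0 \cdot 14}{7} = \frac{5}{7} - \frac{0 \cdot 14}{7} = \frac{5}{7} - 0 = \frac{5}{7} + 0 = \frac{5}{7} \approx 0.71429$)
$n{\left(A,G \right)} = \frac{5}{7}$
$n{\left(j{\left(-6,2 \right)},Y \right)} - t{\left(173,56 \right)} = \frac{5}{7} - \left(\left(-136\right) 173 + 111 \cdot 56\right) = \frac{5}{7} - \left(-23528 + 6216\right) = \frac{5}{7} - -17312 = \frac{5}{7} + 17312 = \frac{121189}{7}$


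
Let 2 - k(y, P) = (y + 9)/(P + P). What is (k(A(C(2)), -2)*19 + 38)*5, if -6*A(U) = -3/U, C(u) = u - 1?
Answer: 4845/8 ≈ 605.63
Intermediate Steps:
C(u) = -1 + u
A(U) = 1/(2*U) (A(U) = -(-1)/(2*U) = 1/(2*U))
k(y, P) = 2 - (9 + y)/(2*P) (k(y, P) = 2 - (y + 9)/(P + P) = 2 - (9 + y)/(2*P))
(k(A(C(2)), -2)*19 + 38)*5 = (((½)*(-9 - 1/(2*(-1 + 2)) + 4*(-2))/(-2))*19 + 38)*5 = (((½)*(-½)*(-9 - 1/(2*1) - 8))*19 + 38)*5 = (((½)*(-½)*(-9 - 1/2 - 8))*19 + 38)*5 = (((½)*(-½)*(-9 - 1*½ - 8))*19 + 38)*5 = (((½)*(-½)*(-9 - ½ - 8))*19 + 38)*5 = (((½)*(-½)*(-35/2))*19 + 38)*5 = ((35/8)*19 + 38)*5 = (665/8 + 38)*5 = (969/8)*5 = 4845/8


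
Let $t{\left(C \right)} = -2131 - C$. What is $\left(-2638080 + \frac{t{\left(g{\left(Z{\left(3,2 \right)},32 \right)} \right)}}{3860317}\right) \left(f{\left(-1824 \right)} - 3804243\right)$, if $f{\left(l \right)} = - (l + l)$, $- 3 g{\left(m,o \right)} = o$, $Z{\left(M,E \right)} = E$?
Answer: $\frac{38704594655143987465}{3860317} \approx 1.0026 \cdot 10^{13}$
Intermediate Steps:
$g{\left(m,o \right)} = - \frac{o}{3}$
$f{\left(l \right)} = - 2 l$
$\left(-2638080 + \frac{t{\left(g{\left(Z{\left(3,2 \right)},32 \right)} \right)}}{3860317}\right) \left(f{\left(-1824 \right)} - 3804243\right) = \left(-2638080 + \frac{-2131 - \left(- \frac{1}{3}\right) 32}{3860317}\right) \left(\left(-2\right) \left(-1824\right) - 3804243\right) = \left(-2638080 + \left(-2131 - - \frac{32}{3}\right) \frac{1}{3860317}\right) \left(3648 - 3804243\right) = \left(-2638080 + \left(-2131 + \frac{32}{3}\right) \frac{1}{3860317}\right) \left(-3800595\right) = \left(-2638080 - \frac{6361}{11580951}\right) \left(-3800595\right) = \left(- \frac{30551475220441}{11580951}\right) \left(-3800595\right) = \frac{38704594655143987465}{3860317}$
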